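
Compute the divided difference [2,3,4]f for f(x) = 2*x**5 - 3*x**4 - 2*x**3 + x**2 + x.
388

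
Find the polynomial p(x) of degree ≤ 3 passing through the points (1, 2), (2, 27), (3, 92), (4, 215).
3*x**3 + 2*x**2 - 2*x - 1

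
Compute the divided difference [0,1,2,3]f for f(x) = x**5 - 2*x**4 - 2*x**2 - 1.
13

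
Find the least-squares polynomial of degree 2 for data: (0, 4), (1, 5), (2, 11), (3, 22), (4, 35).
131/35 + (-27/70)x + (29/14)x²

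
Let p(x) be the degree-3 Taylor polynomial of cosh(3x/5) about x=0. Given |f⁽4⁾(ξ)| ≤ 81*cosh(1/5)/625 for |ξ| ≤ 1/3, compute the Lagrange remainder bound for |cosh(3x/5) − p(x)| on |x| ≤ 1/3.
cosh(1/5)/15000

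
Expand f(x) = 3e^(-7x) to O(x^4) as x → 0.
3 - 21*x + 147*x**2/2 - 343*x**3/2 + O(x**4)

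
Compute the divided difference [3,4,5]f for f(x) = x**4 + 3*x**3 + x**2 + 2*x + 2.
134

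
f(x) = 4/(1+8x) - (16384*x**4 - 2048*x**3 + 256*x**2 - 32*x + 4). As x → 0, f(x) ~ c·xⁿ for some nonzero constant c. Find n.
5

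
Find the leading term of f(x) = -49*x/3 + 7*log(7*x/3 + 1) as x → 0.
-343*x**2/18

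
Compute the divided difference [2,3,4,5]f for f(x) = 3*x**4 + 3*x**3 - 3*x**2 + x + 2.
45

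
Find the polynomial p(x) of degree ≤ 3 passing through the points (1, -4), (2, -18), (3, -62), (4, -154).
-3*x**3 + 3*x**2 - 2*x - 2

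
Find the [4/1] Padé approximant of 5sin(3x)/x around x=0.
81*x**4/8 - 45*x**2/2 + 15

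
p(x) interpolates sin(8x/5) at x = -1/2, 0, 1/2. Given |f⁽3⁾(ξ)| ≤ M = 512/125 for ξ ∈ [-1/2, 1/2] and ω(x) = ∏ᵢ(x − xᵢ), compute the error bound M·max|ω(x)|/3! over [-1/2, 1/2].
64*sqrt(3)/3375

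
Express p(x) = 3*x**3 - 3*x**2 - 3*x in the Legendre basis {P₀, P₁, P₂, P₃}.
-P₀ + (-6/5)P₁ + (-2)P₂ + (6/5)P₃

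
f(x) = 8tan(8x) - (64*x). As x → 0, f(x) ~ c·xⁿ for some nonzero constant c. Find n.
3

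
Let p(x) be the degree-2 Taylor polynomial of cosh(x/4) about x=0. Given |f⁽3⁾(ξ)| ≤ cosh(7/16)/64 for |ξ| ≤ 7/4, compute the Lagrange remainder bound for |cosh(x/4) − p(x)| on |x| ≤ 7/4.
343*cosh(7/16)/24576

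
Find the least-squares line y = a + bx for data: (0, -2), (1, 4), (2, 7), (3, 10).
a = -11/10, b = 39/10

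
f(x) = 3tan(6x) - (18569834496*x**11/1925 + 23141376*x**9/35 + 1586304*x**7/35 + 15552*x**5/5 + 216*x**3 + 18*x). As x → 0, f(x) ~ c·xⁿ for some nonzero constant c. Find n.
13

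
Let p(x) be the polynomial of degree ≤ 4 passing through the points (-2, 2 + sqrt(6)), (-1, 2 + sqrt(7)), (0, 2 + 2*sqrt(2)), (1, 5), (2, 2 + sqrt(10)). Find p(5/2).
-251/32 - 45*sqrt(7)/32 + 35*sqrt(6)/128 + 315*sqrt(10)/128 + 189*sqrt(2)/32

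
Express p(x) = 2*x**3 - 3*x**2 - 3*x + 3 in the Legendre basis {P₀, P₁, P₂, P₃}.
(2)P₀ + (-9/5)P₁ + (-2)P₂ + (4/5)P₃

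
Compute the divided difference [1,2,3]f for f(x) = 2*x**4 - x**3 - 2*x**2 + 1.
42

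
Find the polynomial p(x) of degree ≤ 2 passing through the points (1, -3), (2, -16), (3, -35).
-3*x**2 - 4*x + 4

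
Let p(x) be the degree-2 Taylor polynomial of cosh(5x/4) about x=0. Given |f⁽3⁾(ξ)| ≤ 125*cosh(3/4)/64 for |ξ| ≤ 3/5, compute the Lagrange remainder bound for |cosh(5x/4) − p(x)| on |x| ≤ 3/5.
9*cosh(3/4)/128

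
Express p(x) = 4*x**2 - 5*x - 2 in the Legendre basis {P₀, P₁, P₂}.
(-2/3)P₀ + (-5)P₁ + (8/3)P₂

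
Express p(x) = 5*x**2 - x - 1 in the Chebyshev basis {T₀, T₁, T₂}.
(3/2)T₀ - T₁ + (5/2)T₂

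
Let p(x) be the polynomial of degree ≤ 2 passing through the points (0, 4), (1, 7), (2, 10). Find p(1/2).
11/2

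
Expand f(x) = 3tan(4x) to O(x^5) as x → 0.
12*x + 64*x**3 + O(x**5)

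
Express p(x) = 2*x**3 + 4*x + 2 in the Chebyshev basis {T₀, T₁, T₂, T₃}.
(2)T₀ + (11/2)T₁ + (1/2)T₃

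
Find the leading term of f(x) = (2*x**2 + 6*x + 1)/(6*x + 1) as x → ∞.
x/3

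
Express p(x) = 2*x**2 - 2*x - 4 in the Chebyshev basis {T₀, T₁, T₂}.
(-3)T₀ + (-2)T₁ + T₂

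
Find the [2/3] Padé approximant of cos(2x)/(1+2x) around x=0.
(1 - 5*x**2/3)/(2*x**3/3 + x**2/3 + 2*x + 1)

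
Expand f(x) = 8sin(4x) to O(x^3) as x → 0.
32*x + O(x**3)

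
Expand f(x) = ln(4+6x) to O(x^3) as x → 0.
log(4) + 3*x/2 - 9*x**2/8 + O(x**3)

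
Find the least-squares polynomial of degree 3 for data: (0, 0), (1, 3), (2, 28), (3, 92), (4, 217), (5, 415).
5/42 + (-653/252)x + (95/42)x² + (107/36)x³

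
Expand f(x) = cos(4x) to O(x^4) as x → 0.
1 - 8*x**2 + O(x**4)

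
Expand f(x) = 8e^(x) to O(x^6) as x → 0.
8 + 8*x + 4*x**2 + 4*x**3/3 + x**4/3 + x**5/15 + O(x**6)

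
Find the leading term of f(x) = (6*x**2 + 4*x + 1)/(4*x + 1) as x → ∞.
3*x/2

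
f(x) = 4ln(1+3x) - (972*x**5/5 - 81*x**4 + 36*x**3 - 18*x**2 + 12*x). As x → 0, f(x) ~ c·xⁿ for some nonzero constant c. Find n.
6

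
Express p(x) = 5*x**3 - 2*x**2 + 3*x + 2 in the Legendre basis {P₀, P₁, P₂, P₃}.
(4/3)P₀ + (6)P₁ + (-4/3)P₂ + (2)P₃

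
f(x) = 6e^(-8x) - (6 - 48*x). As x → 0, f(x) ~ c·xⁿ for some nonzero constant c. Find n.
2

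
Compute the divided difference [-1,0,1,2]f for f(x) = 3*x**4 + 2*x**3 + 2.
8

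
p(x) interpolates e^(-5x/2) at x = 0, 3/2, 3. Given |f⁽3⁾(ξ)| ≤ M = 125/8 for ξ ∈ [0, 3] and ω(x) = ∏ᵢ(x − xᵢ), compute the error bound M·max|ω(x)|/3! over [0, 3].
125*sqrt(3)/64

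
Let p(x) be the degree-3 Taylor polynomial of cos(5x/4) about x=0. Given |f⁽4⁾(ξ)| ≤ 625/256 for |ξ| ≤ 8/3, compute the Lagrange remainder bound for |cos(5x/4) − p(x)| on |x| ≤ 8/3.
1250/243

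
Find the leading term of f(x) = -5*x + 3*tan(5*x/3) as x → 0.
125*x**3/27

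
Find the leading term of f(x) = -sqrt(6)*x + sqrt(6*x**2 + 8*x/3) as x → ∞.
2*sqrt(6)/9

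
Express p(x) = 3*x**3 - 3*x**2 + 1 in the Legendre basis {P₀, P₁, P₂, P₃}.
(9/5)P₁ + (-2)P₂ + (6/5)P₃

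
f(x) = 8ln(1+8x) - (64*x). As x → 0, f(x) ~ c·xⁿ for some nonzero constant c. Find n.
2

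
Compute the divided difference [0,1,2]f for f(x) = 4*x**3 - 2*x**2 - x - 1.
10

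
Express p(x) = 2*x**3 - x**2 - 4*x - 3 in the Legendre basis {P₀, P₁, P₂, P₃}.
(-10/3)P₀ + (-14/5)P₁ + (-2/3)P₂ + (4/5)P₃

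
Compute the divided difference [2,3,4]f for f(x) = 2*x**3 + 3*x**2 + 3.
21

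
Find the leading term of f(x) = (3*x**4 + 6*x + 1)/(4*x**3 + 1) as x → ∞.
3*x/4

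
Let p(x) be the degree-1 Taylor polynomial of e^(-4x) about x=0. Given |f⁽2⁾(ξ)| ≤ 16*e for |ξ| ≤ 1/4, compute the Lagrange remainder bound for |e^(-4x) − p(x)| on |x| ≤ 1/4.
e/2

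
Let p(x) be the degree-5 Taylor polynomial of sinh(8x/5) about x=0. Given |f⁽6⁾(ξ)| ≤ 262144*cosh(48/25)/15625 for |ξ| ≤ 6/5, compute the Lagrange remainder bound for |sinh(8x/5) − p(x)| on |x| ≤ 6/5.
84934656*cosh(48/25)/1220703125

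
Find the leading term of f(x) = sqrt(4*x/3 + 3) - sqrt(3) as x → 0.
2*sqrt(3)*x/9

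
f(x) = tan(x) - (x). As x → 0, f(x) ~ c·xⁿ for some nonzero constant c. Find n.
3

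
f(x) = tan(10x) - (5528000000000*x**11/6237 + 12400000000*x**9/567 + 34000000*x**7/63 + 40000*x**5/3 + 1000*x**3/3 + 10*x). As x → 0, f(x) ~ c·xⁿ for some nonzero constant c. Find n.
13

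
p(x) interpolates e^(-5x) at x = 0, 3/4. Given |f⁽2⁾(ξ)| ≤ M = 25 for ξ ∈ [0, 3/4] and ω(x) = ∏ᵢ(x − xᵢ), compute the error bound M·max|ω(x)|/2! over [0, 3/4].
225/128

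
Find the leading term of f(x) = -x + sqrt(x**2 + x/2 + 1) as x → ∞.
1/4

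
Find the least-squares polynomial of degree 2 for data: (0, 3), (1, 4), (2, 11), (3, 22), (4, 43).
23/7 + (-97/35)x + (22/7)x²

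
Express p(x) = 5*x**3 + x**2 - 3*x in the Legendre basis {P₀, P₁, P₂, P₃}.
(1/3)P₀ + (2/3)P₂ + (2)P₃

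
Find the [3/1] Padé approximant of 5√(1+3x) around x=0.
(-135*x**3/64 + 135*x**2/16 + 135*x/8 + 5)/(15*x/8 + 1)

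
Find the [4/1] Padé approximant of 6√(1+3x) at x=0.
(729*x**4/320 - 81*x**3/20 + 243*x**2/20 + 108*x/5 + 6)/(21*x/10 + 1)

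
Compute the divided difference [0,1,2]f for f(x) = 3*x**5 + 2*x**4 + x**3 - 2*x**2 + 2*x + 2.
60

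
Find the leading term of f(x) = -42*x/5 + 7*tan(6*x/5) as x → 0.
504*x**3/125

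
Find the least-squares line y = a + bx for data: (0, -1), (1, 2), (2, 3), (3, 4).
a = -2/5, b = 8/5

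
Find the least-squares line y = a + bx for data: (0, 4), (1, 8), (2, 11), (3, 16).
a = 39/10, b = 39/10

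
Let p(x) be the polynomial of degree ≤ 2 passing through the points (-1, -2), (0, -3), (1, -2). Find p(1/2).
-11/4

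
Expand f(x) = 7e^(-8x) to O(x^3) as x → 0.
7 - 56*x + 224*x**2 + O(x**3)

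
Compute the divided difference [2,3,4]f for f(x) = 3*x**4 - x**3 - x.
156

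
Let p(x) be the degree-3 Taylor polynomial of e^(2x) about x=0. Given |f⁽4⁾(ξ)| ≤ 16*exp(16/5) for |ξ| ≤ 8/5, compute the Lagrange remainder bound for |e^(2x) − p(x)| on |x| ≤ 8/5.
8192*exp(16/5)/1875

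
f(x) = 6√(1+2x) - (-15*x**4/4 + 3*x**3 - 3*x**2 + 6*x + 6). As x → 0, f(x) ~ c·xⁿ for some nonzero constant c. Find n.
5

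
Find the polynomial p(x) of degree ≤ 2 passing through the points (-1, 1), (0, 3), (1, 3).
-x**2 + x + 3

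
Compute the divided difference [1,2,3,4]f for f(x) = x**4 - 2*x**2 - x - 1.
10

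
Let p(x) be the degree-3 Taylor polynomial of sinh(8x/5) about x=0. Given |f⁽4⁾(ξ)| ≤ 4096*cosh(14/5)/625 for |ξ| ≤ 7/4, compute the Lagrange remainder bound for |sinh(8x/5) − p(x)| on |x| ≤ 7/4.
4802*cosh(14/5)/1875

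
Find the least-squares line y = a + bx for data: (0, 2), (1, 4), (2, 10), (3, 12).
a = 8/5, b = 18/5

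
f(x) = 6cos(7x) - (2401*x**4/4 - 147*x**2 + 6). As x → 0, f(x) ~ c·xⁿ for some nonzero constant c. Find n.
6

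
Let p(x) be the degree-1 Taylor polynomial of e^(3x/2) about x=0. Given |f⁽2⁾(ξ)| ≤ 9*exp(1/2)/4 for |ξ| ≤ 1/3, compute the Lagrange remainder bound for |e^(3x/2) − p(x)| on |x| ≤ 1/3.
exp(1/2)/8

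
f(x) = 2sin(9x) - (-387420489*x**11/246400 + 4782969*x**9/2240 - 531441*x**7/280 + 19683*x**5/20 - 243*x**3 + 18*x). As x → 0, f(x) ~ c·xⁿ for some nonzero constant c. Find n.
13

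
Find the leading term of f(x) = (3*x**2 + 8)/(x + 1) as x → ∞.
3*x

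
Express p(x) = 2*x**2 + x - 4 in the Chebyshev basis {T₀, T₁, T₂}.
(-3)T₀ + T₁ + T₂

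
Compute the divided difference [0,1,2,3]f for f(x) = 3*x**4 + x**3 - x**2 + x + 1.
19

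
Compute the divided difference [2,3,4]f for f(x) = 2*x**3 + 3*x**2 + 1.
21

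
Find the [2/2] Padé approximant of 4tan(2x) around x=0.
8*x/(1 - 4*x**2/3)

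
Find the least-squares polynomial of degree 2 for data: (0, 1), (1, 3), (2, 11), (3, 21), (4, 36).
4/5 + (4/5)x + (2)x²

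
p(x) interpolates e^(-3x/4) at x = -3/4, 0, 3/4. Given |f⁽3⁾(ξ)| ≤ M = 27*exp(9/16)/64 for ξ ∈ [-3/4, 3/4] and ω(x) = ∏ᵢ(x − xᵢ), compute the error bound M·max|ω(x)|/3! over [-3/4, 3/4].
27*sqrt(3)*exp(9/16)/4096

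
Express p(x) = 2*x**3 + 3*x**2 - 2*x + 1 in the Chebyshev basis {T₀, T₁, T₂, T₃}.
(5/2)T₀ + (-1/2)T₁ + (3/2)T₂ + (1/2)T₃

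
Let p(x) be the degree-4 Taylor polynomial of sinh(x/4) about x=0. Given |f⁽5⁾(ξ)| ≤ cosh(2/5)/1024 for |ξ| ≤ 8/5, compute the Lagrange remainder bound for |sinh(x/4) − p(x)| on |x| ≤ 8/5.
4*cosh(2/5)/46875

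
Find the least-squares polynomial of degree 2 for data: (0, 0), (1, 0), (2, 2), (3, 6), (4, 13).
3/35 + (-48/35)x + (8/7)x²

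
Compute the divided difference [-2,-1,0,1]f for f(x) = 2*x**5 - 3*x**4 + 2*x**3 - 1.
18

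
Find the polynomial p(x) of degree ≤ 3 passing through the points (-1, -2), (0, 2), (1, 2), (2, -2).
-2*x**2 + 2*x + 2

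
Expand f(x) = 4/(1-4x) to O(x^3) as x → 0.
4 + 16*x + 64*x**2 + O(x**3)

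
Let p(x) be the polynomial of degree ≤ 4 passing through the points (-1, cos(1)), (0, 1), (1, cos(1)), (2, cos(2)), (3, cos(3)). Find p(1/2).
3*cos(3)/128 - 5*cos(2)/32 + 85*cos(1)/128 + 15/32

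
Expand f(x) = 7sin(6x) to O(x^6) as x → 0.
42*x - 252*x**3 + 2268*x**5/5 + O(x**6)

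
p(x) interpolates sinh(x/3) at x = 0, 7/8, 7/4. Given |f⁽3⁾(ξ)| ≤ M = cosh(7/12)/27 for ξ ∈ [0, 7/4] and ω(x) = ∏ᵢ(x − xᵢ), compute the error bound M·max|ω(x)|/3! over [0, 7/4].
343*sqrt(3)*cosh(7/12)/373248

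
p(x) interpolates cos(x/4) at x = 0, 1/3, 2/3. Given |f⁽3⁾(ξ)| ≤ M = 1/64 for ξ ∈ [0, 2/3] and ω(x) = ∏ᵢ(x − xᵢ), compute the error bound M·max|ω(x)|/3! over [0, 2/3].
sqrt(3)/46656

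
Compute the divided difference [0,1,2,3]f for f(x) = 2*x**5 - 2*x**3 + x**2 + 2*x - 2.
48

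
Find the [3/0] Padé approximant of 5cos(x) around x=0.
5 - 5*x**2/2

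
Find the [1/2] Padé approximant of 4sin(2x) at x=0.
8*x/(2*x**2/3 + 1)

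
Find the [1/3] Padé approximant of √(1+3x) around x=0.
(21*x/8 + 1)/(27*x**3/64 - 9*x**2/16 + 9*x/8 + 1)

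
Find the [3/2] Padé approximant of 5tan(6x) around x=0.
(-72*x**3 + 30*x)/(1 - 72*x**2/5)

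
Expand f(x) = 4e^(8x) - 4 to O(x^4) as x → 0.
32*x + 128*x**2 + 1024*x**3/3 + O(x**4)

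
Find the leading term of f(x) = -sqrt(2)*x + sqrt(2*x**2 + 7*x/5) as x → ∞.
7*sqrt(2)/20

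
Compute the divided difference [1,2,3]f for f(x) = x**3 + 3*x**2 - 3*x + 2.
9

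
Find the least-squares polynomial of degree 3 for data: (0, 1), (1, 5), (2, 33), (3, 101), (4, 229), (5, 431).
65/63 + (-418/189)x + (415/126)x² + (155/54)x³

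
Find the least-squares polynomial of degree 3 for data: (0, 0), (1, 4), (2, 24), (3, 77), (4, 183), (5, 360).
-1/18 + (2143/756)x + (-211/126)x² + (335/108)x³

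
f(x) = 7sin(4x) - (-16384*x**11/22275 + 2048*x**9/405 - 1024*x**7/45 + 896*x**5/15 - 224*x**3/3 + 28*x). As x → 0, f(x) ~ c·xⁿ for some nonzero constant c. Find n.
13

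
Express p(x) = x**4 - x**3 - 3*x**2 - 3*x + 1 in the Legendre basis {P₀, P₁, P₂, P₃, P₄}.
(1/5)P₀ + (-18/5)P₁ + (-10/7)P₂ + (-2/5)P₃ + (8/35)P₄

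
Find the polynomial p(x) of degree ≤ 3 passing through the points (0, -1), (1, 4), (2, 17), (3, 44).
x**3 + x**2 + 3*x - 1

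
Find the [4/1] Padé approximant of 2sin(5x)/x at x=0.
625*x**4/12 - 125*x**2/3 + 10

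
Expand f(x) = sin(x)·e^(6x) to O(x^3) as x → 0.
x + 6*x**2 + O(x**3)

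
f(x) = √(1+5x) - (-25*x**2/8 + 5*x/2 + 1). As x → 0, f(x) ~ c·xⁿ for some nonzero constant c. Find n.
3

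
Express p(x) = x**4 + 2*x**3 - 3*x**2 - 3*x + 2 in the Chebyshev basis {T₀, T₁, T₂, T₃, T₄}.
(7/8)T₀ + (-3/2)T₁ - T₂ + (1/2)T₃ + (1/8)T₄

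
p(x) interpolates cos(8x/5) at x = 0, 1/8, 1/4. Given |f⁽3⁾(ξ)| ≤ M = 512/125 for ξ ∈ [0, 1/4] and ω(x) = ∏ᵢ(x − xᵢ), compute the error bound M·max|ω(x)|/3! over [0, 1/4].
sqrt(3)/3375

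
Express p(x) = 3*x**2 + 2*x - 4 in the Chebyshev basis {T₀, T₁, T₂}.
(-5/2)T₀ + (2)T₁ + (3/2)T₂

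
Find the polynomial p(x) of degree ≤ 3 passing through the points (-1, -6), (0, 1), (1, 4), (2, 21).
3*x**3 - 2*x**2 + 2*x + 1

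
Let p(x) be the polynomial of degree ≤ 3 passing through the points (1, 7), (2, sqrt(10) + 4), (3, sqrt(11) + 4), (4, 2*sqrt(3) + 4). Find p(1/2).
-35*sqrt(10)/16 - 5*sqrt(3)/8 + 21*sqrt(11)/16 + 169/16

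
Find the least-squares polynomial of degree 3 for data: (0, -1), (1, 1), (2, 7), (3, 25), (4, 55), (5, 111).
-71/63 + (457/189)x + (-139/126)x² + (55/54)x³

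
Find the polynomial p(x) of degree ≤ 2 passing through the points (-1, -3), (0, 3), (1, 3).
-3*x**2 + 3*x + 3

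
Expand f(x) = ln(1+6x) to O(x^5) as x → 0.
6*x - 18*x**2 + 72*x**3 - 324*x**4 + O(x**5)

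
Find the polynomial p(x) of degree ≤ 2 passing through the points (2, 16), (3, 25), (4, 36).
x**2 + 4*x + 4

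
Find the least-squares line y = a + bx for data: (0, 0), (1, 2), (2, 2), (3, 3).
a = 2/5, b = 9/10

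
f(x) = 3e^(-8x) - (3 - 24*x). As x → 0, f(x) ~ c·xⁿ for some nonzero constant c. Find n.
2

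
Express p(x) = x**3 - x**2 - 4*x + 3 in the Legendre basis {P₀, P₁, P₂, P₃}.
(8/3)P₀ + (-17/5)P₁ + (-2/3)P₂ + (2/5)P₃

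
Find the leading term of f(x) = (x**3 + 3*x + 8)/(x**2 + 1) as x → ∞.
x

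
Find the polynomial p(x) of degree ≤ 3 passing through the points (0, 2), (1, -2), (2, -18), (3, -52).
-x**3 - 3*x**2 + 2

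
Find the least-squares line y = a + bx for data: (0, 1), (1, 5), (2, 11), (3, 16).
a = 3/5, b = 51/10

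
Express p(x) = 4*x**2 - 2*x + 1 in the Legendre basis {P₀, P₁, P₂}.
(7/3)P₀ + (-2)P₁ + (8/3)P₂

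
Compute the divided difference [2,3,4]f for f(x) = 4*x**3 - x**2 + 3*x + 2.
35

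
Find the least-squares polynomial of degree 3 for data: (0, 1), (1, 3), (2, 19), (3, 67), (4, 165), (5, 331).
1 + x + (-2)x² + (3)x³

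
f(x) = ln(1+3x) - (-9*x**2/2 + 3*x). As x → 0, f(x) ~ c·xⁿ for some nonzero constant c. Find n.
3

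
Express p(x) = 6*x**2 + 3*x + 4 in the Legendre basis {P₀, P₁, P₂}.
(6)P₀ + (3)P₁ + (4)P₂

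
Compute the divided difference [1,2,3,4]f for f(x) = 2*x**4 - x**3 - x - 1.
19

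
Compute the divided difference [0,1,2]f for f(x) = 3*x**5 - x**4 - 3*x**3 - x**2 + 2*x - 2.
28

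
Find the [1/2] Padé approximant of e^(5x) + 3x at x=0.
(1997*x/309 + 1)/(-125*x**2/618 - 475*x/309 + 1)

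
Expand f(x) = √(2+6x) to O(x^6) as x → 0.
sqrt(2) + 3*sqrt(2)*x/2 - 9*sqrt(2)*x**2/8 + 27*sqrt(2)*x**3/16 - 405*sqrt(2)*x**4/128 + 1701*sqrt(2)*x**5/256 + O(x**6)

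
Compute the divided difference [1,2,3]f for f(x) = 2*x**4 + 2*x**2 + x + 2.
52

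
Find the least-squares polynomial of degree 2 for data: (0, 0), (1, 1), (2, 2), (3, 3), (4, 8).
12/35 + (-17/35)x + (4/7)x²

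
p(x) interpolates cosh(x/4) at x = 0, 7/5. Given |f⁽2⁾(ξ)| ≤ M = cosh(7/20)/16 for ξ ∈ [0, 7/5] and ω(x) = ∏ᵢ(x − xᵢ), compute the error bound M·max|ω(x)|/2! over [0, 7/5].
49*cosh(7/20)/3200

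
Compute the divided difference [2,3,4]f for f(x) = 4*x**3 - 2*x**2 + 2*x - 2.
34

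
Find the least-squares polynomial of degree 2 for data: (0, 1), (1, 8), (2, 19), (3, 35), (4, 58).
9/7 + (247/70)x + (37/14)x²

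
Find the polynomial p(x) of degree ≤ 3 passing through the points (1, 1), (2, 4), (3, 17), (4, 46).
x**3 - x**2 - x + 2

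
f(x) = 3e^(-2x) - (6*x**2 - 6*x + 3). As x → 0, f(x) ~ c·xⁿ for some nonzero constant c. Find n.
3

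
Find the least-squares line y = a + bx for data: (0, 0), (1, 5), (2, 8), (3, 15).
a = -1/5, b = 24/5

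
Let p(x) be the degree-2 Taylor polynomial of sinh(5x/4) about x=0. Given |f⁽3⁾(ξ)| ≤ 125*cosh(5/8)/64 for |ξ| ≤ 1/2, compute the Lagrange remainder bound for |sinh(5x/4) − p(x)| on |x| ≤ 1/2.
125*cosh(5/8)/3072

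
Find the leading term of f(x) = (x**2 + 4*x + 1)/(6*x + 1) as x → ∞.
x/6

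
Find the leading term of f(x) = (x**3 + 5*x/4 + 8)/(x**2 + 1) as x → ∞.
x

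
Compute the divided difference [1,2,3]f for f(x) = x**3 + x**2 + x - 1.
7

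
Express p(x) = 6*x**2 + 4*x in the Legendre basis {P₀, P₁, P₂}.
(2)P₀ + (4)P₁ + (4)P₂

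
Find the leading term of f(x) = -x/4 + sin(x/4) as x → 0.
-x**3/384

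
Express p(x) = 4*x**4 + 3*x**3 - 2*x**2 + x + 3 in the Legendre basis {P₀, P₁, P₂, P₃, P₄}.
(47/15)P₀ + (14/5)P₁ + (20/21)P₂ + (6/5)P₃ + (32/35)P₄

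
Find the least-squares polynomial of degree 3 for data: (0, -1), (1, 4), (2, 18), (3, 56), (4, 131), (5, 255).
-8/9 + (1493/378)x + (-407/252)x² + (239/108)x³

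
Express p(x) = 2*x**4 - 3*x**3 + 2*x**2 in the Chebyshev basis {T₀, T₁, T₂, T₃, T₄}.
(7/4)T₀ + (-9/4)T₁ + (2)T₂ + (-3/4)T₃ + (1/4)T₄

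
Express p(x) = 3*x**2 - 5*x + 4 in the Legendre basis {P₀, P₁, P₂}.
(5)P₀ + (-5)P₁ + (2)P₂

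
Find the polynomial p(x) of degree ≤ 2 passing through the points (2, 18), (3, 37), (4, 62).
3*x**2 + 4*x - 2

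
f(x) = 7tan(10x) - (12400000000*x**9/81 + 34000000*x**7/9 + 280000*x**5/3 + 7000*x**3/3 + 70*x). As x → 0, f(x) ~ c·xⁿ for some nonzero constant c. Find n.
11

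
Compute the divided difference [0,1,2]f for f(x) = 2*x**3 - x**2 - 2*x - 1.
5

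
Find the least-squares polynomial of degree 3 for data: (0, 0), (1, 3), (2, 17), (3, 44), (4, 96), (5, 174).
-1/21 + (79/126)x + (143/84)x² + (37/36)x³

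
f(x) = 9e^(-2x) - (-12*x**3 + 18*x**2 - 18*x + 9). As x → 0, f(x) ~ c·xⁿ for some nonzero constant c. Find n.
4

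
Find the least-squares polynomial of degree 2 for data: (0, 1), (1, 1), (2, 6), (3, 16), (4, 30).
32/35 + (-149/70)x + (33/14)x²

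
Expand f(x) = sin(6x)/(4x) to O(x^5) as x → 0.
3/2 - 9*x**2 + 81*x**4/5 + O(x**5)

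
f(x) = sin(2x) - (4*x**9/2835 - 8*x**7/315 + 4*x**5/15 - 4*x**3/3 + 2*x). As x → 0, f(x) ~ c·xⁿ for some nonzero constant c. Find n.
11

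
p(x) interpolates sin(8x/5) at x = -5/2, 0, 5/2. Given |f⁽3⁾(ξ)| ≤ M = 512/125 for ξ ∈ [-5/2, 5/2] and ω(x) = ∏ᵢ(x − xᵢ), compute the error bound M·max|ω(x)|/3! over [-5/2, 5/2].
64*sqrt(3)/27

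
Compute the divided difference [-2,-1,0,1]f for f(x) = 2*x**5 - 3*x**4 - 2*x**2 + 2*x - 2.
16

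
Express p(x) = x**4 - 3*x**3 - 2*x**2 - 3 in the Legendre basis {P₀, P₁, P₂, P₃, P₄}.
(-52/15)P₀ + (-9/5)P₁ + (-16/21)P₂ + (-6/5)P₃ + (8/35)P₄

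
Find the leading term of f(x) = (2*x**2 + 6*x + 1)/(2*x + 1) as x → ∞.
x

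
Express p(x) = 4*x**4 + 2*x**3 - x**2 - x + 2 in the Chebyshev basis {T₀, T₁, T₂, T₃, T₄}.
(3)T₀ + (1/2)T₁ + (3/2)T₂ + (1/2)T₃ + (1/2)T₄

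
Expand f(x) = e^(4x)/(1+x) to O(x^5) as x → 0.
1 + 3*x + 5*x**2 + 17*x**3/3 + 5*x**4 + O(x**5)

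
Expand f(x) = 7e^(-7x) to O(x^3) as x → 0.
7 - 49*x + 343*x**2/2 + O(x**3)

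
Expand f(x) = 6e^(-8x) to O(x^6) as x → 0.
6 - 48*x + 192*x**2 - 512*x**3 + 1024*x**4 - 8192*x**5/5 + O(x**6)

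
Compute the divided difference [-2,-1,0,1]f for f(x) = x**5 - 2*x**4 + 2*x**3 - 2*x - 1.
11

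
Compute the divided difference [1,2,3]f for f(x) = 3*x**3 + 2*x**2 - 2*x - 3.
20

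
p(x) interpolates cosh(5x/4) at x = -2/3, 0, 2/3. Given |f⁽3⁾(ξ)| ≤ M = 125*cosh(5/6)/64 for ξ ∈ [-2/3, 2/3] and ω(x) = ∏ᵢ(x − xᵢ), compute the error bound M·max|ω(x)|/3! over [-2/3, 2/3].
125*sqrt(3)*cosh(5/6)/5832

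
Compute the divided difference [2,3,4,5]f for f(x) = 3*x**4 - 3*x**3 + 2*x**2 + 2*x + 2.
39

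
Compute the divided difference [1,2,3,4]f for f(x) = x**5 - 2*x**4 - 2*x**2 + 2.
45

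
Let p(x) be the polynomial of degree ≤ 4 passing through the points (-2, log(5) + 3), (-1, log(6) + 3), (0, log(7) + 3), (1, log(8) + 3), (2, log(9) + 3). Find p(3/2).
log(8*sqrt(2)*3**(49/64)*5**(123/128)*7**(29/64)/35) + 3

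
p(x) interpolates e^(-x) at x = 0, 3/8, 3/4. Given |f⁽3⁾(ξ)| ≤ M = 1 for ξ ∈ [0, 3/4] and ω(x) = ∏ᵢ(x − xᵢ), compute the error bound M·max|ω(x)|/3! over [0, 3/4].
sqrt(3)/512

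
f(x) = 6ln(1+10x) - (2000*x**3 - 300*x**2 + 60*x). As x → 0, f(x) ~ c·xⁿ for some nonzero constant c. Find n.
4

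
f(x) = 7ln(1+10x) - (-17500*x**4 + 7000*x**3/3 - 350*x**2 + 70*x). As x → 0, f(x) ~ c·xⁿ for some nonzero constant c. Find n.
5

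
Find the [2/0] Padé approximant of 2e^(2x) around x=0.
4*x**2 + 4*x + 2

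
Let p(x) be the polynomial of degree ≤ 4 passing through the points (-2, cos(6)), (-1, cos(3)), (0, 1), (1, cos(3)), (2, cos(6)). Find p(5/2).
175*cos(6)/64 + 189/64 - 75*cos(3)/16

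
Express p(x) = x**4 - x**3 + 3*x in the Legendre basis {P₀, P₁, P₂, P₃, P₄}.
(1/5)P₀ + (12/5)P₁ + (4/7)P₂ + (-2/5)P₃ + (8/35)P₄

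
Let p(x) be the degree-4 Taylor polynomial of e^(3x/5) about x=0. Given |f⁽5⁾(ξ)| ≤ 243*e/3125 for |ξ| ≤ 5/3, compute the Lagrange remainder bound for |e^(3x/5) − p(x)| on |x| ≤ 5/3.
e/120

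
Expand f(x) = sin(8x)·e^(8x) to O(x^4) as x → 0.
8*x + 64*x**2 + 512*x**3/3 + O(x**4)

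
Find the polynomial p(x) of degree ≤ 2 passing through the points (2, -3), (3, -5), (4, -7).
1 - 2*x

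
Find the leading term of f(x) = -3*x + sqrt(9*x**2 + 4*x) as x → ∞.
2/3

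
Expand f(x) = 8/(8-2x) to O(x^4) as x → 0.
1 + x/4 + x**2/16 + x**3/64 + O(x**4)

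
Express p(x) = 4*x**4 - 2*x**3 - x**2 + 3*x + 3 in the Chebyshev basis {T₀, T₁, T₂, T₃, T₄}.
(4)T₀ + (3/2)T₁ + (3/2)T₂ + (-1/2)T₃ + (1/2)T₄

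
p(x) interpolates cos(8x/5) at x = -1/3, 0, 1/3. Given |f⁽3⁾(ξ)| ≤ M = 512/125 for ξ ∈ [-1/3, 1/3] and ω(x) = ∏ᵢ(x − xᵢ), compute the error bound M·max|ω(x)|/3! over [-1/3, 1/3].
512*sqrt(3)/91125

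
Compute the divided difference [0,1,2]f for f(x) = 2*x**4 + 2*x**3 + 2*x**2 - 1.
22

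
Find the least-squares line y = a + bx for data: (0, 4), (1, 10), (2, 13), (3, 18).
a = 9/2, b = 9/2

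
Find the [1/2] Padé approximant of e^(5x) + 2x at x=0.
(1133*x/219 + 1)/(125*x**2/438 - 400*x/219 + 1)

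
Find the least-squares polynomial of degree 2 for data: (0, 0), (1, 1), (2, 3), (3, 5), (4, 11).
8/35 + (-9/35)x + (5/7)x²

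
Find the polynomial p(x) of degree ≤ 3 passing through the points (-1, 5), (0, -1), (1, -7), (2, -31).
-3*x**3 - 3*x - 1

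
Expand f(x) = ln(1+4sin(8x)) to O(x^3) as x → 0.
32*x - 512*x**2 + O(x**3)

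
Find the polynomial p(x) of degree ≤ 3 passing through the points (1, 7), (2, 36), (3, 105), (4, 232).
3*x**3 + 2*x**2 + 2*x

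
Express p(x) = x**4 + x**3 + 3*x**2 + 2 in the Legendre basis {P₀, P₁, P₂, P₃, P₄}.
(16/5)P₀ + (3/5)P₁ + (18/7)P₂ + (2/5)P₃ + (8/35)P₄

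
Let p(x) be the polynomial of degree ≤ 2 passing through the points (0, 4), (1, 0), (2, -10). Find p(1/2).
11/4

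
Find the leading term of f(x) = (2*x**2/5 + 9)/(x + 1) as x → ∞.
2*x/5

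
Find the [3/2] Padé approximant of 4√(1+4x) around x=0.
(8*x**3 + 36*x**2 + 24*x + 4)/(3*x**2 + 4*x + 1)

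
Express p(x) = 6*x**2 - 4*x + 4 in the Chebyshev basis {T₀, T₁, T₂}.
(7)T₀ + (-4)T₁ + (3)T₂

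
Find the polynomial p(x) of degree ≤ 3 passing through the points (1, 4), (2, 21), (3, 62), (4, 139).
2*x**3 + 3*x - 1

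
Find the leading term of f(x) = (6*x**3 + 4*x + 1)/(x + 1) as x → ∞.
6*x**2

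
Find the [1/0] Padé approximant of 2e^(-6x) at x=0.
2 - 12*x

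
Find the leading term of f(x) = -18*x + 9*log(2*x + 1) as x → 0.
-18*x**2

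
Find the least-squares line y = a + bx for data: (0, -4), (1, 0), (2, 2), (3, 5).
a = -18/5, b = 29/10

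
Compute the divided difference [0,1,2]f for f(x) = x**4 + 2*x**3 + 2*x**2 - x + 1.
15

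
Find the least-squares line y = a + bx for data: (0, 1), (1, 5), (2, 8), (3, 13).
a = 9/10, b = 39/10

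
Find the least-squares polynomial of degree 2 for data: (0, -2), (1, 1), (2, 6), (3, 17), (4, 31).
-9/5 + (1/5)x + (2)x²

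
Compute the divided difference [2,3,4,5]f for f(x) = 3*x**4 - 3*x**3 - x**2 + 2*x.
39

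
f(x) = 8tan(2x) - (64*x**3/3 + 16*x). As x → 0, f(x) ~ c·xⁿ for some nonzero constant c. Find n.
5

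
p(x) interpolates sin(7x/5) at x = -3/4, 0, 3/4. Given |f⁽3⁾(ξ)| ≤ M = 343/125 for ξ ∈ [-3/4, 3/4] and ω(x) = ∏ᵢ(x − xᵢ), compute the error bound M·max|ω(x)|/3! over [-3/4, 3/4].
343*sqrt(3)/8000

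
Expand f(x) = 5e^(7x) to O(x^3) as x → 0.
5 + 35*x + 245*x**2/2 + O(x**3)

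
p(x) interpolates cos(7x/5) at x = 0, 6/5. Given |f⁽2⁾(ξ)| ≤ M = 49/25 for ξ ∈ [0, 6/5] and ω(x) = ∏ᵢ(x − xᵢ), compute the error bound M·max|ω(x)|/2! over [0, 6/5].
441/1250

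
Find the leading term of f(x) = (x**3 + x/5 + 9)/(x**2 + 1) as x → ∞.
x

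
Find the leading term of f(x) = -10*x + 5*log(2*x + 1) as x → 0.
-10*x**2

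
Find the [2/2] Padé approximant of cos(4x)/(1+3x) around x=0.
(-56*x**2/3 + 4*x + 1)/(4*x**2/3 + 7*x + 1)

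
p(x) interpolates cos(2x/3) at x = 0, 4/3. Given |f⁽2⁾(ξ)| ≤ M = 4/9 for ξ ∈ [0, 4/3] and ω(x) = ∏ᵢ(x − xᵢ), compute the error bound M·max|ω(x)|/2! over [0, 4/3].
8/81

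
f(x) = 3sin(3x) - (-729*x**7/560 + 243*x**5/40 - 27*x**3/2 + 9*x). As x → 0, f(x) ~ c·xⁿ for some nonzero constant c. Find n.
9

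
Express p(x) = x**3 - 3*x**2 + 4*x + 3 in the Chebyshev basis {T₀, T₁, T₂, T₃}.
(3/2)T₀ + (19/4)T₁ + (-3/2)T₂ + (1/4)T₃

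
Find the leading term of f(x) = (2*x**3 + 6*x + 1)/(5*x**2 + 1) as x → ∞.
2*x/5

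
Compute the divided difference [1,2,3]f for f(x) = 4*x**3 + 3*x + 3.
24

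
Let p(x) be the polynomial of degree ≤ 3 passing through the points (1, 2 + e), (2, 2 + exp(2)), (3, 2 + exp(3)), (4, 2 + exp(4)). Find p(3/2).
-5*exp(3)/16 + 5*e/16 + 2 + exp(4)/16 + 15*exp(2)/16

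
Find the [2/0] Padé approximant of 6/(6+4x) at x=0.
4*x**2/9 - 2*x/3 + 1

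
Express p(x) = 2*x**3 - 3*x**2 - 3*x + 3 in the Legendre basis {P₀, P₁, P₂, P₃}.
(2)P₀ + (-9/5)P₁ + (-2)P₂ + (4/5)P₃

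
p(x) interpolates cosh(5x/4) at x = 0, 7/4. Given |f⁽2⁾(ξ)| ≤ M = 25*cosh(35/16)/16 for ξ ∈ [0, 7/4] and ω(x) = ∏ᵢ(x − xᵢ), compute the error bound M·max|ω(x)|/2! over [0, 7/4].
1225*cosh(35/16)/2048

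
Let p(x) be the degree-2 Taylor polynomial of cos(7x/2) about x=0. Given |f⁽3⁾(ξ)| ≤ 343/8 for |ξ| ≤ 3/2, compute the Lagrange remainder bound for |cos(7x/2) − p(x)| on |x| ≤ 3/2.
3087/128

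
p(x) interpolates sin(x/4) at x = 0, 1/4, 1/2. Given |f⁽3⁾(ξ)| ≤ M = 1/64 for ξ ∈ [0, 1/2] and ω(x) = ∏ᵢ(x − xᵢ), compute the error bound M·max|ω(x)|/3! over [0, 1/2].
sqrt(3)/110592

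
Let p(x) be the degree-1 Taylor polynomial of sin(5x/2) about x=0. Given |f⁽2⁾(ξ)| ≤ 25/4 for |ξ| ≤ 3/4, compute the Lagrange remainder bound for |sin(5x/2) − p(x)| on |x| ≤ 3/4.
225/128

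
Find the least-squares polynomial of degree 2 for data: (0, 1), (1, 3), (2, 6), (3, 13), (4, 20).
1 + (4/5)x + x²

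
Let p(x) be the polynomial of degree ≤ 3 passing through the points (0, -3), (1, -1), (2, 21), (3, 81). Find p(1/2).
-27/8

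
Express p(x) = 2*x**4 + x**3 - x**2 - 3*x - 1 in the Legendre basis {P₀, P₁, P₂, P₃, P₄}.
(-14/15)P₀ + (-12/5)P₁ + (10/21)P₂ + (2/5)P₃ + (16/35)P₄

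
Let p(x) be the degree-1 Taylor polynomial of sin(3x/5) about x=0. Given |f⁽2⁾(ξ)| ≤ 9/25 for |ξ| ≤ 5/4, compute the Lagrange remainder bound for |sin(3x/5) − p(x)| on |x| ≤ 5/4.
9/32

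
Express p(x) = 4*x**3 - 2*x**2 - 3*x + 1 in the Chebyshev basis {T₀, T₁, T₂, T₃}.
-T₂ + T₃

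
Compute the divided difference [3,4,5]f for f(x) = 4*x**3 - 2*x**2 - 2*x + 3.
46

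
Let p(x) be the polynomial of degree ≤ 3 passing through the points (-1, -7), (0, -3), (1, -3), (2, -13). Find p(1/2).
-17/8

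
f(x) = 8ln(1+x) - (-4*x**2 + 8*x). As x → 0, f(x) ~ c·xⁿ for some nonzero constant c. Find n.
3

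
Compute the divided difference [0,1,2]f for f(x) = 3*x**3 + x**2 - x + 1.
10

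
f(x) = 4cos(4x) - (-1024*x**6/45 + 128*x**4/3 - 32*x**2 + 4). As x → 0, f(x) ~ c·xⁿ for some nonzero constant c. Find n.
8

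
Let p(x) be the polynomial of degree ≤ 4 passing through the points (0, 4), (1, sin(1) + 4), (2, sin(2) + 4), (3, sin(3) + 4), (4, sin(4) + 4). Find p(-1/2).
-105*sin(1)/32 + 35*sin(4)/128 - 45*sin(3)/32 + 189*sin(2)/64 + 4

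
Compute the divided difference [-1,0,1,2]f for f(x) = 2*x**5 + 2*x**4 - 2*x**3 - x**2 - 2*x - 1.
12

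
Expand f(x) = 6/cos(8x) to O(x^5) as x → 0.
6 + 192*x**2 + 5120*x**4 + O(x**5)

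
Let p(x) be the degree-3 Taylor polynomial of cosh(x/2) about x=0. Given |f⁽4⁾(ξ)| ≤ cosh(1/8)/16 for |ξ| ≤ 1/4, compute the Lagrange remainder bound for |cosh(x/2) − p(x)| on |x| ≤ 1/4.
cosh(1/8)/98304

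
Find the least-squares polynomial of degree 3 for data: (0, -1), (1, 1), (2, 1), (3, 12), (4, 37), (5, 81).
-2/3 + (239/126)x + (-50/21)x² + (19/18)x³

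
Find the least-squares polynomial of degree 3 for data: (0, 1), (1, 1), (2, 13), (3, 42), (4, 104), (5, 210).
13/18 + (545/756)x + (-355/252)x² + (52/27)x³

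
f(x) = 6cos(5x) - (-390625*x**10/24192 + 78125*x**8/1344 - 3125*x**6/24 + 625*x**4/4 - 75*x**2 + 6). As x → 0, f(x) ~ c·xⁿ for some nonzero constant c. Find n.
12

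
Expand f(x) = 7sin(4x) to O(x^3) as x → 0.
28*x + O(x**3)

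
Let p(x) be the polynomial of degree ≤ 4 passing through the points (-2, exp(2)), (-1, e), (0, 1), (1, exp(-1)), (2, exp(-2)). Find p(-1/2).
(-20*e + 3 + 5*(-exp(2) + 18 + 12*e)*exp(2))*exp(-2)/128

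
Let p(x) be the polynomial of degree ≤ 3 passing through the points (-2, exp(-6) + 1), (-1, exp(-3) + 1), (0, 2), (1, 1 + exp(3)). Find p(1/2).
(-5*exp(3) + 1 + (31 + 5*exp(3))*exp(6))*exp(-6)/16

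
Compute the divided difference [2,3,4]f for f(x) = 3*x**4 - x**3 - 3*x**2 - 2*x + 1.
153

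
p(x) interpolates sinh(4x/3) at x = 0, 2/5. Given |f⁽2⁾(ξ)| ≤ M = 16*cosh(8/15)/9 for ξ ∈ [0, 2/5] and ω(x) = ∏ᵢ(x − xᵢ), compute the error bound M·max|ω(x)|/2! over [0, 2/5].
8*cosh(8/15)/225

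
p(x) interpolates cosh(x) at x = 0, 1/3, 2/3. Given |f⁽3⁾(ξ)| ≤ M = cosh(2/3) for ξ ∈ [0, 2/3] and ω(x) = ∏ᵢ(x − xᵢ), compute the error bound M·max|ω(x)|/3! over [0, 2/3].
sqrt(3)*cosh(2/3)/729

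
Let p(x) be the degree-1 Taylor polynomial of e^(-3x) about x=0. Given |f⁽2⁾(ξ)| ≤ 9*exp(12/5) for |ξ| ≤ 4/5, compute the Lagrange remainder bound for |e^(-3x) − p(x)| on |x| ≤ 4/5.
72*exp(12/5)/25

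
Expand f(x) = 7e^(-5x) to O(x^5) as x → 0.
7 - 35*x + 175*x**2/2 - 875*x**3/6 + 4375*x**4/24 + O(x**5)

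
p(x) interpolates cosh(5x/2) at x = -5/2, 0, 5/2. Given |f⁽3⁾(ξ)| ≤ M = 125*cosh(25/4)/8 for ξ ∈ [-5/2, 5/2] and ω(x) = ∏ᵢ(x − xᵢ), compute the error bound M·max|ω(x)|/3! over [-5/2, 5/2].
15625*sqrt(3)*cosh(25/4)/1728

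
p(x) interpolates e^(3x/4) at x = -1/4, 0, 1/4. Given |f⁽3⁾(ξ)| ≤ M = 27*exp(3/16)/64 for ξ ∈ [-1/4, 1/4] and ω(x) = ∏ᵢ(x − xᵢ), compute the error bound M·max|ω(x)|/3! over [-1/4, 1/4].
sqrt(3)*exp(3/16)/4096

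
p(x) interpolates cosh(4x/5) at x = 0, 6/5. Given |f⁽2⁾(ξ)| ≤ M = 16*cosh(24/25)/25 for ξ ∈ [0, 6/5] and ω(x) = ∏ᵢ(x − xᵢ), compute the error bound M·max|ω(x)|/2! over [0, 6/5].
72*cosh(24/25)/625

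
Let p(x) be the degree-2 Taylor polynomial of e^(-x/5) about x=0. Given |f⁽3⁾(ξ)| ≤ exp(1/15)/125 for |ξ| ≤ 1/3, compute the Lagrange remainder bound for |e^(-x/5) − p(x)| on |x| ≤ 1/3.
exp(1/15)/20250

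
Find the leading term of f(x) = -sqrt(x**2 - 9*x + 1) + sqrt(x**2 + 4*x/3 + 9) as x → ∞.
31/6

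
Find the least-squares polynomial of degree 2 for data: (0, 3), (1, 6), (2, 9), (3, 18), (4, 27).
111/35 + (6/7)x + (9/7)x²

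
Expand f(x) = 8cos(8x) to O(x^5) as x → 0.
8 - 256*x**2 + 4096*x**4/3 + O(x**5)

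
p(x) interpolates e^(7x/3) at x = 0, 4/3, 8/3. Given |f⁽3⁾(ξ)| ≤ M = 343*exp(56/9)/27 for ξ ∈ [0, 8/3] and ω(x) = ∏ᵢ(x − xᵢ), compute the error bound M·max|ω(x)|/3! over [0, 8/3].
21952*sqrt(3)*exp(56/9)/19683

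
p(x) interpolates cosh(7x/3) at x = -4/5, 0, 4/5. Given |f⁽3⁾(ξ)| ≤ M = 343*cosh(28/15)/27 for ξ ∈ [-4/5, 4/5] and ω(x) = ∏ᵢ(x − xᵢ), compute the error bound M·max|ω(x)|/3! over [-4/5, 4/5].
21952*sqrt(3)*cosh(28/15)/91125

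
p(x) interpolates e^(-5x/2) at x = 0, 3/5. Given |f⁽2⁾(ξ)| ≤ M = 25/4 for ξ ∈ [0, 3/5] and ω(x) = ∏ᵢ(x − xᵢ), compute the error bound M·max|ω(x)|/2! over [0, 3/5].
9/32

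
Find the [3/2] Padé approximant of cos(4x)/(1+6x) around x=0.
(352*x**3/7 - 176*x**2/21 - 6*x + 1)/(1 - 764*x**2/21)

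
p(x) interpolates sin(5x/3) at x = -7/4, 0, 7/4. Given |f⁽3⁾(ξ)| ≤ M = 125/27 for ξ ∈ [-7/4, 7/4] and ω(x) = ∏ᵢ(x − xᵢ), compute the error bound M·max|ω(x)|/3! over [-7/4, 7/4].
42875*sqrt(3)/46656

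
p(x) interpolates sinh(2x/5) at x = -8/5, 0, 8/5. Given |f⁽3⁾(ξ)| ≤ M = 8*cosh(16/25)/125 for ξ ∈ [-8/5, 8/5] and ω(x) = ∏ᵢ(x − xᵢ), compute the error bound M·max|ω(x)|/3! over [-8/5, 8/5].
4096*sqrt(3)*cosh(16/25)/421875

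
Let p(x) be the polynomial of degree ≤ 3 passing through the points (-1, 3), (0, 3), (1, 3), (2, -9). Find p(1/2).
15/4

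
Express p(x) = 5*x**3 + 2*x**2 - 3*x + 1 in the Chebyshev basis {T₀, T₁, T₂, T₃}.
(2)T₀ + (3/4)T₁ + T₂ + (5/4)T₃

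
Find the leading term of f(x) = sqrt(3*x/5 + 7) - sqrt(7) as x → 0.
3*sqrt(7)*x/70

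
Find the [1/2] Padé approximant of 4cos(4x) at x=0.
4/(8*x**2 + 1)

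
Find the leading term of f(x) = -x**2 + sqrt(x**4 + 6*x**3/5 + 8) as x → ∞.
3*x/5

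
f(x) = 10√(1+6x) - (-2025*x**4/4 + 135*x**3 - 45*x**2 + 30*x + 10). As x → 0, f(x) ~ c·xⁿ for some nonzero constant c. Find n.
5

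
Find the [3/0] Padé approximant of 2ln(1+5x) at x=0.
5*x*(50*x**2 - 15*x + 6)/3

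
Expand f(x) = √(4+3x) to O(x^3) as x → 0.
2 + 3*x/4 - 9*x**2/64 + O(x**3)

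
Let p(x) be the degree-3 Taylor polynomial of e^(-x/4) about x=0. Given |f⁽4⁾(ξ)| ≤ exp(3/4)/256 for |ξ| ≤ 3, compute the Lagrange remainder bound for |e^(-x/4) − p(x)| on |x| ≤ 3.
27*exp(3/4)/2048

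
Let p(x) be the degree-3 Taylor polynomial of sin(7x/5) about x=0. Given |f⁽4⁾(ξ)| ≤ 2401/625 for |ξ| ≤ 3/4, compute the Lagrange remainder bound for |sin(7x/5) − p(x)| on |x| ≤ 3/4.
64827/1280000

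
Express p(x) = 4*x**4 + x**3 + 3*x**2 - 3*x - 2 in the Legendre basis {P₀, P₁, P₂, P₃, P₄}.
(-1/5)P₀ + (-12/5)P₁ + (30/7)P₂ + (2/5)P₃ + (32/35)P₄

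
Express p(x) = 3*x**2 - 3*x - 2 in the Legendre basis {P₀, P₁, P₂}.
-P₀ + (-3)P₁ + (2)P₂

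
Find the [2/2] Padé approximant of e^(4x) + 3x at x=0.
(37*x**2/3 + 8*x + 1)/(-8*x**2/3 + x + 1)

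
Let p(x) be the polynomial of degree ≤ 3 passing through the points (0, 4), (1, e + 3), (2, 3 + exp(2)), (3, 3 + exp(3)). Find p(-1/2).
-5*exp(3)/16 - 35*e/16 + 83/16 + 21*exp(2)/16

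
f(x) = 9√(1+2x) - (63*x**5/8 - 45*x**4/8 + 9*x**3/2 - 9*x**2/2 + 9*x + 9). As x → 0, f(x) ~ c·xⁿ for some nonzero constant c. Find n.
6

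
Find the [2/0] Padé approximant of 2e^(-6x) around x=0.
36*x**2 - 12*x + 2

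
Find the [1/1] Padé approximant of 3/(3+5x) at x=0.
1/(5*x/3 + 1)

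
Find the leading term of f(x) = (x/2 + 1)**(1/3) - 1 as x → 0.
x/6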